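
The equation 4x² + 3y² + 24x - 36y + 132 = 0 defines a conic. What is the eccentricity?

4(x² + 6x) + 3(y² - 12y) = -132
Complete the square in x and y: 4(x + 3)² + 3(y - 6)² = -132 + 36 + 108 = 12
Dividing both sides by 12: (x + 3)²/3 + (y - 6)²/4 = 1
Ellipse, center (-3, 6), major axis vertical; a² = 4, b² = 3.
c² = a² - b² = 1, so c = 1.
e = c/a = 1/2.

e = 1/2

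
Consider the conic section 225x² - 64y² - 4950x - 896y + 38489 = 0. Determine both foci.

Rearranging, 225(x² - 22x) -64(y² + 14y) = -38489.
Completing the square gives 225(x - 11)² -64(y + 7)² = -38489 + 27225 - 3136 = -14400.
Divide by -14400: (y + 7)²/225 - (x - 11)²/64 = 1
Hyperbola, center (11, -7), transverse axis vertical; a² = 225, b² = 64.
c² = a² + b² = 225 + 64 = 289, so c = 17.
Foci lie on the vertical axis through the center: (h, k ± c).

(11, -24) and (11, 10)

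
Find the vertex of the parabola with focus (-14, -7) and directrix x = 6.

The vertex is the midpoint between the focus and the directrix along the axis of symmetry.
Axis is horizontal (directrix is vertical). Vertex x-coordinate = (-14 + 6)/2 = -4; y-coordinate = -7.

(-4, -7)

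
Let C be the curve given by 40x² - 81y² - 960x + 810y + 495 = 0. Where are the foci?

(1, 5) and (23, 5)

40(x² - 24x) -81(y² - 10y) = -495
Completing the square gives 40(x - 12)² -81(y - 5)² = -495 + 5760 - 2025 = 3240.
Divide through by 3240 to get (x - 12)²/81 - (y - 5)²/40 = 1.
Hyperbola, center (12, 5), transverse axis horizontal; a² = 81, b² = 40.
c² = a² + b² = 81 + 40 = 121, so c = 11.
Foci lie on the horizontal axis through the center: (h ± c, k).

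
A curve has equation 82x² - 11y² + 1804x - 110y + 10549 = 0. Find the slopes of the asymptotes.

√902/11 and -√902/11

Rearranging, 82(x² + 22x) -11(y² + 10y) = -10549.
Complete the square: 82(x + 11)² -11(y + 5)² = -10549 + 9922 - 275 = -902
Divide by -902: (y + 5)²/82 - (x + 11)²/11 = 1
Hyperbola, center (-11, -5), transverse axis vertical; a² = 82, b² = 11.
For a vertical hyperbola the asymptotes have slope ±a/b.
Here that is ±√82/√11 = ±√902/11.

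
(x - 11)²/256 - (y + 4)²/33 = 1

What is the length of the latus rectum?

33/8

Center (11, -4). The positive term is the x-term, so the transverse axis is horizontal; a² = 256, b² = 33.
Latus rectum length = 2b²/a = 2·33/16 = 33/8.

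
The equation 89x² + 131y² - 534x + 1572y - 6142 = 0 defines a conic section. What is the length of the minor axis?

2√89

Group: 89(x² - 6x) + 131(y² + 12y) = 6142
89(x - 3)² + 131(y + 6)² = 6142 + 801 + 4716 = 11659
Dividing both sides by 11659: (x - 3)²/131 + (y + 6)²/89 = 1
Ellipse, center (3, -6), major axis horizontal; a² = 131, b² = 89.
b² = 89 so b = √89; the minor axis has length 2b = 2√89.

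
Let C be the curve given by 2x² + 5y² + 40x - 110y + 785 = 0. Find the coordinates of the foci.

(-10 - √6, 11) and (-10 + √6, 11)

2(x² + 20x) + 5(y² - 22y) = -785
Complete the square: 2(x + 10)² + 5(y - 11)² = -785 + 200 + 605 = 20
Divide through by 20 to get (x + 10)²/10 + (y - 11)²/4 = 1.
Ellipse, center (-10, 11), major axis horizontal; a² = 10, b² = 4.
c² = a² - b² = 10 - 4 = 6, so c = √6.
Foci lie on the horizontal axis through the center: (h ± c, k).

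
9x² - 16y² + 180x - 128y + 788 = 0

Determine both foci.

Group: 9(x² + 20x) -16(y² + 8y) = -788
Completing the square gives 9(x + 10)² -16(y + 4)² = -788 + 900 - 256 = -144.
Dividing both sides by -144: (y + 4)²/9 - (x + 10)²/16 = 1
Hyperbola, center (-10, -4), transverse axis vertical; a² = 9, b² = 16.
c² = a² + b² = 9 + 16 = 25, so c = 5.
Foci lie on the vertical axis through the center: (h, k ± c).

(-10, -9) and (-10, 1)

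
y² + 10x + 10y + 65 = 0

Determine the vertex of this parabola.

Only y is squared. Complete the square in y: (y + 5)² = -10(x + 4).
Vertex (-4, -5); 4p = -10 so p = -5/2. Opens left.

(-4, -5)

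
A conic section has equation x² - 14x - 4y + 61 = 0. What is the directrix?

y = 2

Only x is squared. Complete the square in x: (x - 7)² = 4(y - 3).
Vertex (7, 3); 4p = 4 so p = 1. Opens up.
Directrix is the horizontal line y = k − p = 3 − (1) = 2.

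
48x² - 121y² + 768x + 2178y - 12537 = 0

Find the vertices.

(-19, 9) and (3, 9)

Collect terms: 48(x² + 16x) -121(y² - 18y) = 12537
48(x + 8)² -121(y - 9)² = 12537 + 3072 - 9801 = 5808
Divide through by 5808 to get (x + 8)²/121 - (y - 9)²/48 = 1.
Hyperbola, center (-8, 9), transverse axis horizontal; a² = 121, b² = 48.
a = 11. Vertices at (h ± a, k).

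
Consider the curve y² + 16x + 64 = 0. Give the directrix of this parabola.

x = 0

Only y is squared. Complete the square in y: y² = -16(x + 4).
Vertex (-4, 0); 4p = -16 so p = -4. Opens left.
Directrix is the vertical line x = h − p = -4 − (-4) = 0.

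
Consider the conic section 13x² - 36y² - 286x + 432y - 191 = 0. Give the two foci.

Group: 13(x² - 22x) -36(y² - 12y) = 191
13(x - 11)² -36(y - 6)² = 191 + 1573 - 1296 = 468
Divide through by 468 to get (x - 11)²/36 - (y - 6)²/13 = 1.
Hyperbola, center (11, 6), transverse axis horizontal; a² = 36, b² = 13.
c² = a² + b² = 36 + 13 = 49, so c = 7.
Foci lie on the horizontal axis through the center: (h ± c, k).

(4, 6) and (18, 6)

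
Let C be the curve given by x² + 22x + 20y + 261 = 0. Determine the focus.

Only x is squared. Complete the square in x: (x + 11)² = -20(y + 7).
Vertex (-11, -7); 4p = -20 so p = -5. Opens down.
Focus is p units from the vertex along the axis: (h, k + p).

(-11, -12)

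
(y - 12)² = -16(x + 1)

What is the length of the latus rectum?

Vertex (-1, 12); 4p = -16 so p = -4. Opens left.
Latus rectum length = |4p| = 16.

16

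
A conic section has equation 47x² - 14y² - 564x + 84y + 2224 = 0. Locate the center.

(6, 3)

Group the x- and y-terms: 47(x² - 12x) -14(y² - 6y) = -2224
47(x - 6)² -14(y - 3)² = -2224 + 1692 - 126 = -658
Dividing both sides by -658: (y - 3)²/47 - (x - 6)²/14 = 1
Hyperbola with center (6, 3).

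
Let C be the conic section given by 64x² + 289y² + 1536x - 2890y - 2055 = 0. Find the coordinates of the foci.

(-27, 5) and (3, 5)

Group: 64(x² + 24x) + 289(y² - 10y) = 2055
Completing the square gives 64(x + 12)² + 289(y - 5)² = 2055 + 9216 + 7225 = 18496.
Divide by 18496: (x + 12)²/289 + (y - 5)²/64 = 1
Ellipse, center (-12, 5), major axis horizontal; a² = 289, b² = 64.
c² = a² - b² = 289 - 64 = 225, so c = 15.
Foci lie on the horizontal axis through the center: (h ± c, k).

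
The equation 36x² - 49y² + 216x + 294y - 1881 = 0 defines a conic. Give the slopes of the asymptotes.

Collect terms: 36(x² + 6x) -49(y² - 6y) = 1881
36(x + 3)² -49(y - 3)² = 1881 + 324 - 441 = 1764
Divide by 1764: (x + 3)²/49 - (y - 3)²/36 = 1
Hyperbola, center (-3, 3), transverse axis horizontal; a² = 49, b² = 36.
For a horizontal hyperbola the asymptotes have slope ±b/a.
Here that is ±6/7.

6/7 and -6/7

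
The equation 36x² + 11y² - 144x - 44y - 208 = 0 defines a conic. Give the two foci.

(2, -3) and (2, 7)

Group: 36(x² - 4x) + 11(y² - 4y) = 208
Completing the square gives 36(x - 2)² + 11(y - 2)² = 208 + 144 + 44 = 396.
Dividing both sides by 396: (x - 2)²/11 + (y - 2)²/36 = 1
Ellipse, center (2, 2), major axis vertical; a² = 36, b² = 11.
c² = a² - b² = 36 - 11 = 25, so c = 5.
Foci lie on the vertical axis through the center: (h, k ± c).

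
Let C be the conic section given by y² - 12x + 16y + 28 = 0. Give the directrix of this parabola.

Only y is squared. Complete the square in y: (y + 8)² = 12(x + 3).
Vertex (-3, -8); 4p = 12 so p = 3. Opens right.
Directrix is the vertical line x = h − p = -3 − (3) = -6.

x = -6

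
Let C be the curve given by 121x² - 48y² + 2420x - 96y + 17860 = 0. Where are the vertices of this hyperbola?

Rearranging, 121(x² + 20x) -48(y² + 2y) = -17860.
Complete the square: 121(x + 10)² -48(y + 1)² = -17860 + 12100 - 48 = -5808
Dividing both sides by -5808: (y + 1)²/121 - (x + 10)²/48 = 1
Hyperbola, center (-10, -1), transverse axis vertical; a² = 121, b² = 48.
a = 11. Vertices at (h, k ± a).

(-10, -12) and (-10, 10)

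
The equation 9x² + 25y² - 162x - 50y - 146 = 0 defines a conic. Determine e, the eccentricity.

9(x² - 18x) + 25(y² - 2y) = 146
Complete the square in x and y: 9(x - 9)² + 25(y - 1)² = 146 + 729 + 25 = 900
Dividing both sides by 900: (x - 9)²/100 + (y - 1)²/36 = 1
Ellipse, center (9, 1), major axis horizontal; a² = 100, b² = 36.
c² = a² - b² = 64, so c = 8.
e = c/a = 8/10 = 4/5.

e = 4/5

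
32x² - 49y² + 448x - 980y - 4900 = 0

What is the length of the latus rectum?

64/7

Group: 32(x² + 14x) -49(y² + 20y) = 4900
Complete the square: 32(x + 7)² -49(y + 10)² = 4900 + 1568 - 4900 = 1568
Divide through by 1568 to get (x + 7)²/49 - (y + 10)²/32 = 1.
Hyperbola, center (-7, -10), transverse axis horizontal; a² = 49, b² = 32.
Latus rectum length = 2b²/a = 2·32/7 = 64/7.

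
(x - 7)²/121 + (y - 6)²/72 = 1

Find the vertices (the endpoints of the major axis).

(-4, 6) and (18, 6)

Center (7, 6). The larger denominator 121 sits under the x-term, so the major axis is horizontal; a² = 121, b² = 72.
a = 11. Vertices at (h ± a, k).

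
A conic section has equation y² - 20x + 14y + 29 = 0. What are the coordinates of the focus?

Only y is squared. Complete the square in y: (y + 7)² = 20(x + 1).
Vertex (-1, -7); 4p = 20 so p = 5. Opens right.
Focus is p units from the vertex along the axis: (h + p, k).

(4, -7)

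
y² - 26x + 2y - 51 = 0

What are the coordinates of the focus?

(9/2, -1)

Only y is squared. Complete the square in y: (y + 1)² = 26(x + 2).
Vertex (-2, -1); 4p = 26 so p = 13/2. Opens right.
Focus is p units from the vertex along the axis: (h + p, k).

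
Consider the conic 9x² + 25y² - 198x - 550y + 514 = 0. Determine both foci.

Group: 9(x² - 22x) + 25(y² - 22y) = -514
Complete the square in x and y: 9(x - 11)² + 25(y - 11)² = -514 + 1089 + 3025 = 3600
Divide by 3600: (x - 11)²/400 + (y - 11)²/144 = 1
Ellipse, center (11, 11), major axis horizontal; a² = 400, b² = 144.
c² = a² - b² = 400 - 144 = 256, so c = 16.
Foci lie on the horizontal axis through the center: (h ± c, k).

(-5, 11) and (27, 11)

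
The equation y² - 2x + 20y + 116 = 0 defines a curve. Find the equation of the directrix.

x = 15/2

Only y is squared. Complete the square in y: (y + 10)² = 2(x - 8).
Vertex (8, -10); 4p = 2 so p = 1/2. Opens right.
Directrix is the vertical line x = h − p = 8 − (1/2) = 15/2.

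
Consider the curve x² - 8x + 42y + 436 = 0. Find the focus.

(4, -41/2)

Only x is squared. Complete the square in x: (x - 4)² = -42(y + 10).
Vertex (4, -10); 4p = -42 so p = -21/2. Opens down.
Focus is p units from the vertex along the axis: (h, k + p).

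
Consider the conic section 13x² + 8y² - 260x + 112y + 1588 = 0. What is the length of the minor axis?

Group: 13(x² - 20x) + 8(y² + 14y) = -1588
Complete the square in x and y: 13(x - 10)² + 8(y + 7)² = -1588 + 1300 + 392 = 104
Divide by 104: (x - 10)²/8 + (y + 7)²/13 = 1
Ellipse, center (10, -7), major axis vertical; a² = 13, b² = 8.
b² = 8 so b = 2√2; the minor axis has length 2b = 4√2.

4√2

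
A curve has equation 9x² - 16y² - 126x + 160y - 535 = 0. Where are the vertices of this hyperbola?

Group: 9(x² - 14x) -16(y² - 10y) = 535
9(x - 7)² -16(y - 5)² = 535 + 441 - 400 = 576
Dividing both sides by 576: (x - 7)²/64 - (y - 5)²/36 = 1
Hyperbola, center (7, 5), transverse axis horizontal; a² = 64, b² = 36.
a = 8. Vertices at (h ± a, k).

(-1, 5) and (15, 5)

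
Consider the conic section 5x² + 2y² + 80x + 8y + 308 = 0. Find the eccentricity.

e = √15/5

Collect terms: 5(x² + 16x) + 2(y² + 4y) = -308
Completing the square gives 5(x + 8)² + 2(y + 2)² = -308 + 320 + 8 = 20.
Divide by 20: (x + 8)²/4 + (y + 2)²/10 = 1
Ellipse, center (-8, -2), major axis vertical; a² = 10, b² = 4.
c² = a² - b² = 6, so c = √6.
e = c/a = √6/√10 = √15/5.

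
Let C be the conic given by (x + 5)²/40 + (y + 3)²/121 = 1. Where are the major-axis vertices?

Center (-5, -3). The larger denominator 121 sits under the y-term, so the major axis is vertical; a² = 121, b² = 40.
a = 11. Vertices at (h, k ± a).

(-5, -14) and (-5, 8)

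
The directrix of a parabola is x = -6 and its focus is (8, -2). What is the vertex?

The vertex is the midpoint between the focus and the directrix along the axis of symmetry.
Axis is horizontal (directrix is vertical). Vertex x-coordinate = (8 + (-6))/2 = 1; y-coordinate = -2.

(1, -2)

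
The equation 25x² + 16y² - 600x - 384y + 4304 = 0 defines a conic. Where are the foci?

(12, 6) and (12, 18)

Rearranging, 25(x² - 24x) + 16(y² - 24y) = -4304.
Complete the square in x and y: 25(x - 12)² + 16(y - 12)² = -4304 + 3600 + 2304 = 1600
Divide through by 1600 to get (x - 12)²/64 + (y - 12)²/100 = 1.
Ellipse, center (12, 12), major axis vertical; a² = 100, b² = 64.
c² = a² - b² = 100 - 64 = 36, so c = 6.
Foci lie on the vertical axis through the center: (h, k ± c).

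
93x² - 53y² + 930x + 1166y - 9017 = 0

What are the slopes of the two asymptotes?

√4929/53 and -√4929/53

Group: 93(x² + 10x) -53(y² - 22y) = 9017
Complete the square in x and y: 93(x + 5)² -53(y - 11)² = 9017 + 2325 - 6413 = 4929
Divide through by 4929 to get (x + 5)²/53 - (y - 11)²/93 = 1.
Hyperbola, center (-5, 11), transverse axis horizontal; a² = 53, b² = 93.
For a horizontal hyperbola the asymptotes have slope ±b/a.
Here that is ±√93/√53 = ±√4929/53.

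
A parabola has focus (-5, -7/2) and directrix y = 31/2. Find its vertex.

The vertex is the midpoint between the focus and the directrix along the axis of symmetry.
Axis is vertical (directrix is horizontal). Vertex y-coordinate = (-7/2 + 31/2)/2 = 6; x-coordinate = -5.

(-5, 6)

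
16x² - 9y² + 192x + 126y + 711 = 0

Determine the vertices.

16(x² + 12x) -9(y² - 14y) = -711
Complete the square in x and y: 16(x + 6)² -9(y - 7)² = -711 + 576 - 441 = -576
Divide by -576: (y - 7)²/64 - (x + 6)²/36 = 1
Hyperbola, center (-6, 7), transverse axis vertical; a² = 64, b² = 36.
a = 8. Vertices at (h, k ± a).

(-6, -1) and (-6, 15)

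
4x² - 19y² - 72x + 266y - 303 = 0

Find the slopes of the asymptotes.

Rearranging, 4(x² - 18x) -19(y² - 14y) = 303.
Complete the square: 4(x - 9)² -19(y - 7)² = 303 + 324 - 931 = -304
Divide by -304: (y - 7)²/16 - (x - 9)²/76 = 1
Hyperbola, center (9, 7), transverse axis vertical; a² = 16, b² = 76.
For a vertical hyperbola the asymptotes have slope ±a/b.
Here that is ±4/2√19 = ±2√19/19.

2√19/19 and -2√19/19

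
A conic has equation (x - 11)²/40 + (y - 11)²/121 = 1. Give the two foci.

(11, 2) and (11, 20)

Center (11, 11). The larger denominator 121 sits under the y-term, so the major axis is vertical; a² = 121, b² = 40.
c² = a² - b² = 121 - 40 = 81, so c = 9.
Foci lie on the vertical axis through the center: (h, k ± c).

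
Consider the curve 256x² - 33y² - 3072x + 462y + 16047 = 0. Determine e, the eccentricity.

e = 17/16

256(x² - 12x) -33(y² - 14y) = -16047
Complete the square: 256(x - 6)² -33(y - 7)² = -16047 + 9216 - 1617 = -8448
Divide by -8448: (y - 7)²/256 - (x - 6)²/33 = 1
Hyperbola, center (6, 7), transverse axis vertical; a² = 256, b² = 33.
c² = a² + b² = 289, so c = 17.
e = c/a = 17/16.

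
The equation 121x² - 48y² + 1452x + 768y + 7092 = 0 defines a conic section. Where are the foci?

Group the x- and y-terms: 121(x² + 12x) -48(y² - 16y) = -7092
Complete the square: 121(x + 6)² -48(y - 8)² = -7092 + 4356 - 3072 = -5808
Divide by -5808: (y - 8)²/121 - (x + 6)²/48 = 1
Hyperbola, center (-6, 8), transverse axis vertical; a² = 121, b² = 48.
c² = a² + b² = 121 + 48 = 169, so c = 13.
Foci lie on the vertical axis through the center: (h, k ± c).

(-6, -5) and (-6, 21)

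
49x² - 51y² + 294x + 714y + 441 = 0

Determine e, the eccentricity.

e = 10/7

Collect terms: 49(x² + 6x) -51(y² - 14y) = -441
Completing the square gives 49(x + 3)² -51(y - 7)² = -441 + 441 - 2499 = -2499.
Divide by -2499: (y - 7)²/49 - (x + 3)²/51 = 1
Hyperbola, center (-3, 7), transverse axis vertical; a² = 49, b² = 51.
c² = a² + b² = 100, so c = 10.
e = c/a = 10/7.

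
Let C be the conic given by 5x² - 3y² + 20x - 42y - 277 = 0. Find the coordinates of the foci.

(-2 - 4√5, -7) and (-2 + 4√5, -7)

5(x² + 4x) -3(y² + 14y) = 277
Completing the square gives 5(x + 2)² -3(y + 7)² = 277 + 20 - 147 = 150.
Divide by 150: (x + 2)²/30 - (y + 7)²/50 = 1
Hyperbola, center (-2, -7), transverse axis horizontal; a² = 30, b² = 50.
c² = a² + b² = 30 + 50 = 80, so c = 4√5.
Foci lie on the horizontal axis through the center: (h ± c, k).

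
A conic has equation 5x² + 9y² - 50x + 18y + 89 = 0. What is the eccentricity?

e = 2/3

Collect terms: 5(x² - 10x) + 9(y² + 2y) = -89
Completing the square gives 5(x - 5)² + 9(y + 1)² = -89 + 125 + 9 = 45.
Dividing both sides by 45: (x - 5)²/9 + (y + 1)²/5 = 1
Ellipse, center (5, -1), major axis horizontal; a² = 9, b² = 5.
c² = a² - b² = 4, so c = 2.
e = c/a = 2/3.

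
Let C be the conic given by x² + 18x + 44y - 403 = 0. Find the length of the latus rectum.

44

Only x is squared. Complete the square in x: (x + 9)² = -44(y - 11).
Vertex (-9, 11); 4p = -44 so p = -11. Opens down.
Latus rectum length = |4p| = 44.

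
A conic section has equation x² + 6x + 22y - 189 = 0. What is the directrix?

Only x is squared. Complete the square in x: (x + 3)² = -22(y - 9).
Vertex (-3, 9); 4p = -22 so p = -11/2. Opens down.
Directrix is the horizontal line y = k − p = 9 − (-11/2) = 29/2.

y = 29/2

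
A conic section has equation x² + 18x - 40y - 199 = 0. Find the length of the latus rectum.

Only x is squared. Complete the square in x: (x + 9)² = 40(y + 7).
Vertex (-9, -7); 4p = 40 so p = 10. Opens up.
Latus rectum length = |4p| = 40.

40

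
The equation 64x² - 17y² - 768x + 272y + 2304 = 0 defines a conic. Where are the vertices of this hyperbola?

Group the x- and y-terms: 64(x² - 12x) -17(y² - 16y) = -2304
Complete the square: 64(x - 6)² -17(y - 8)² = -2304 + 2304 - 1088 = -1088
Divide through by -1088 to get (y - 8)²/64 - (x - 6)²/17 = 1.
Hyperbola, center (6, 8), transverse axis vertical; a² = 64, b² = 17.
a = 8. Vertices at (h, k ± a).

(6, 0) and (6, 16)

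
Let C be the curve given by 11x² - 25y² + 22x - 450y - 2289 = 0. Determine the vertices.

(-6, -9) and (4, -9)

Group the x- and y-terms: 11(x² + 2x) -25(y² + 18y) = 2289
Completing the square gives 11(x + 1)² -25(y + 9)² = 2289 + 11 - 2025 = 275.
Divide by 275: (x + 1)²/25 - (y + 9)²/11 = 1
Hyperbola, center (-1, -9), transverse axis horizontal; a² = 25, b² = 11.
a = 5. Vertices at (h ± a, k).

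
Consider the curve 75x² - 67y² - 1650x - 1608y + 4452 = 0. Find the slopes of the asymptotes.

Group the x- and y-terms: 75(x² - 22x) -67(y² + 24y) = -4452
Complete the square in x and y: 75(x - 11)² -67(y + 12)² = -4452 + 9075 - 9648 = -5025
Dividing both sides by -5025: (y + 12)²/75 - (x - 11)²/67 = 1
Hyperbola, center (11, -12), transverse axis vertical; a² = 75, b² = 67.
For a vertical hyperbola the asymptotes have slope ±a/b.
Here that is ±5√3/√67 = ±5√201/67.

5√201/67 and -5√201/67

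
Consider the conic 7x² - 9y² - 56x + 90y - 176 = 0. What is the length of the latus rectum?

14/3

Group: 7(x² - 8x) -9(y² - 10y) = 176
Complete the square: 7(x - 4)² -9(y - 5)² = 176 + 112 - 225 = 63
Dividing both sides by 63: (x - 4)²/9 - (y - 5)²/7 = 1
Hyperbola, center (4, 5), transverse axis horizontal; a² = 9, b² = 7.
Latus rectum length = 2b²/a = 2·7/3 = 14/3.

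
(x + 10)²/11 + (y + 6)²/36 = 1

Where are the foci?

(-10, -11) and (-10, -1)

Center (-10, -6). The larger denominator 36 sits under the y-term, so the major axis is vertical; a² = 36, b² = 11.
c² = a² - b² = 36 - 11 = 25, so c = 5.
Foci lie on the vertical axis through the center: (h, k ± c).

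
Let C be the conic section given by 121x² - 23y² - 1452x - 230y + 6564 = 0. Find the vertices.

(6, -16) and (6, 6)

121(x² - 12x) -23(y² + 10y) = -6564
Complete the square in x and y: 121(x - 6)² -23(y + 5)² = -6564 + 4356 - 575 = -2783
Divide by -2783: (y + 5)²/121 - (x - 6)²/23 = 1
Hyperbola, center (6, -5), transverse axis vertical; a² = 121, b² = 23.
a = 11. Vertices at (h, k ± a).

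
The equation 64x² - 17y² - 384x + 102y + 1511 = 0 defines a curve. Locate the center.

(3, 3)

Rearranging, 64(x² - 6x) -17(y² - 6y) = -1511.
Completing the square gives 64(x - 3)² -17(y - 3)² = -1511 + 576 - 153 = -1088.
Divide by -1088: (y - 3)²/64 - (x - 3)²/17 = 1
Hyperbola with center (3, 3).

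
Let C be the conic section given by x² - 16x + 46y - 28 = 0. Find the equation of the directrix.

y = 27/2

Only x is squared. Complete the square in x: (x - 8)² = -46(y - 2).
Vertex (8, 2); 4p = -46 so p = -23/2. Opens down.
Directrix is the horizontal line y = k − p = 2 − (-23/2) = 27/2.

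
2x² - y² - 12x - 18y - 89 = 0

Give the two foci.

(3 - √39, -9) and (3 + √39, -9)

Rearranging, 2(x² - 6x) -(y² + 18y) = 89.
2(x - 3)² -(y + 9)² = 89 + 18 - 81 = 26
Dividing both sides by 26: (x - 3)²/13 - (y + 9)²/26 = 1
Hyperbola, center (3, -9), transverse axis horizontal; a² = 13, b² = 26.
c² = a² + b² = 13 + 26 = 39, so c = √39.
Foci lie on the horizontal axis through the center: (h ± c, k).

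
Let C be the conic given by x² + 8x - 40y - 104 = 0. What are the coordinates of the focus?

(-4, 7)

Only x is squared. Complete the square in x: (x + 4)² = 40(y + 3).
Vertex (-4, -3); 4p = 40 so p = 10. Opens up.
Focus is p units from the vertex along the axis: (h, k + p).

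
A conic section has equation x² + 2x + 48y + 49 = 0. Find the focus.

Only x is squared. Complete the square in x: (x + 1)² = -48(y + 1).
Vertex (-1, -1); 4p = -48 so p = -12. Opens down.
Focus is p units from the vertex along the axis: (h, k + p).

(-1, -13)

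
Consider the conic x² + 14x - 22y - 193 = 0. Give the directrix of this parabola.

y = -33/2

Only x is squared. Complete the square in x: (x + 7)² = 22(y + 11).
Vertex (-7, -11); 4p = 22 so p = 11/2. Opens up.
Directrix is the horizontal line y = k − p = -11 − (11/2) = -33/2.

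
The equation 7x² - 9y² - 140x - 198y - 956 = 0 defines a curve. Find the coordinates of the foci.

7(x² - 20x) -9(y² + 22y) = 956
Complete the square: 7(x - 10)² -9(y + 11)² = 956 + 700 - 1089 = 567
Dividing both sides by 567: (x - 10)²/81 - (y + 11)²/63 = 1
Hyperbola, center (10, -11), transverse axis horizontal; a² = 81, b² = 63.
c² = a² + b² = 81 + 63 = 144, so c = 12.
Foci lie on the horizontal axis through the center: (h ± c, k).

(-2, -11) and (22, -11)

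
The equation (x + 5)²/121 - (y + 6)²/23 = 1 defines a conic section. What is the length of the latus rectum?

Center (-5, -6). The positive term is the x-term, so the transverse axis is horizontal; a² = 121, b² = 23.
Latus rectum length = 2b²/a = 2·23/11 = 46/11.

46/11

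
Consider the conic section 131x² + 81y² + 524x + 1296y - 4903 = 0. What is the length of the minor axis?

131(x² + 4x) + 81(y² + 16y) = 4903
Complete the square: 131(x + 2)² + 81(y + 8)² = 4903 + 524 + 5184 = 10611
Divide by 10611: (x + 2)²/81 + (y + 8)²/131 = 1
Ellipse, center (-2, -8), major axis vertical; a² = 131, b² = 81.
b² = 81 so b = 9; the minor axis has length 2b = 18.

18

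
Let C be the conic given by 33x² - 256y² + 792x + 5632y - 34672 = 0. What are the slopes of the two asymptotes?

Group: 33(x² + 24x) -256(y² - 22y) = 34672
Complete the square in x and y: 33(x + 12)² -256(y - 11)² = 34672 + 4752 - 30976 = 8448
Dividing both sides by 8448: (x + 12)²/256 - (y - 11)²/33 = 1
Hyperbola, center (-12, 11), transverse axis horizontal; a² = 256, b² = 33.
For a horizontal hyperbola the asymptotes have slope ±b/a.
Here that is ±√33/16.

√33/16 and -√33/16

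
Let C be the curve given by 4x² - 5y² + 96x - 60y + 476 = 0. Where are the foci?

Group the x- and y-terms: 4(x² + 24x) -5(y² + 12y) = -476
Complete the square: 4(x + 12)² -5(y + 6)² = -476 + 576 - 180 = -80
Divide through by -80 to get (y + 6)²/16 - (x + 12)²/20 = 1.
Hyperbola, center (-12, -6), transverse axis vertical; a² = 16, b² = 20.
c² = a² + b² = 16 + 20 = 36, so c = 6.
Foci lie on the vertical axis through the center: (h, k ± c).

(-12, -12) and (-12, 0)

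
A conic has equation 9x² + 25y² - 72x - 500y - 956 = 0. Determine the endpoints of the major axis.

Rearranging, 9(x² - 8x) + 25(y² - 20y) = 956.
Completing the square gives 9(x - 4)² + 25(y - 10)² = 956 + 144 + 2500 = 3600.
Divide by 3600: (x - 4)²/400 + (y - 10)²/144 = 1
Ellipse, center (4, 10), major axis horizontal; a² = 400, b² = 144.
a = 20. Vertices at (h ± a, k).

(-16, 10) and (24, 10)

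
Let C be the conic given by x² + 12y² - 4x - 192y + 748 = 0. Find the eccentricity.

Rearranging, (x² - 4x) + 12(y² - 16y) = -748.
Completing the square gives (x - 2)² + 12(y - 8)² = -748 + 4 + 768 = 24.
Divide through by 24 to get (x - 2)²/24 + (y - 8)²/2 = 1.
Ellipse, center (2, 8), major axis horizontal; a² = 24, b² = 2.
c² = a² - b² = 22, so c = √22.
e = c/a = √22/2√6 = √33/6.

e = √33/6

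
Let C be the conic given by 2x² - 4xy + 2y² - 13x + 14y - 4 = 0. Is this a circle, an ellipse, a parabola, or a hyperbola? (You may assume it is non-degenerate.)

A = 2, B = -4, C = 2.
Discriminant B² − 4AC = (-4)² − 4·2·2 = 0.
B² − 4AC = 0 ⇒ parabola.

parabola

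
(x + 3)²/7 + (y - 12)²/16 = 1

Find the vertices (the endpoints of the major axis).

Center (-3, 12). The larger denominator 16 sits under the y-term, so the major axis is vertical; a² = 16, b² = 7.
a = 4. Vertices at (h, k ± a).

(-3, 8) and (-3, 16)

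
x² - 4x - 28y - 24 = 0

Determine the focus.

Only x is squared. Complete the square in x: (x - 2)² = 28(y + 1).
Vertex (2, -1); 4p = 28 so p = 7. Opens up.
Focus is p units from the vertex along the axis: (h, k + p).

(2, 6)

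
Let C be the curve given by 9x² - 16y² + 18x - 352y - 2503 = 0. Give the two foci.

Collect terms: 9(x² + 2x) -16(y² + 22y) = 2503
Completing the square gives 9(x + 1)² -16(y + 11)² = 2503 + 9 - 1936 = 576.
Dividing both sides by 576: (x + 1)²/64 - (y + 11)²/36 = 1
Hyperbola, center (-1, -11), transverse axis horizontal; a² = 64, b² = 36.
c² = a² + b² = 64 + 36 = 100, so c = 10.
Foci lie on the horizontal axis through the center: (h ± c, k).

(-11, -11) and (9, -11)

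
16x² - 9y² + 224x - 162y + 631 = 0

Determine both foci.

Collect terms: 16(x² + 14x) -9(y² + 18y) = -631
Completing the square gives 16(x + 7)² -9(y + 9)² = -631 + 784 - 729 = -576.
Dividing both sides by -576: (y + 9)²/64 - (x + 7)²/36 = 1
Hyperbola, center (-7, -9), transverse axis vertical; a² = 64, b² = 36.
c² = a² + b² = 64 + 36 = 100, so c = 10.
Foci lie on the vertical axis through the center: (h, k ± c).

(-7, -19) and (-7, 1)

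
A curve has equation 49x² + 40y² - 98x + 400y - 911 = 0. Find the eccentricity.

Group the x- and y-terms: 49(x² - 2x) + 40(y² + 10y) = 911
Completing the square gives 49(x - 1)² + 40(y + 5)² = 911 + 49 + 1000 = 1960.
Divide through by 1960 to get (x - 1)²/40 + (y + 5)²/49 = 1.
Ellipse, center (1, -5), major axis vertical; a² = 49, b² = 40.
c² = a² - b² = 9, so c = 3.
e = c/a = 3/7.

e = 3/7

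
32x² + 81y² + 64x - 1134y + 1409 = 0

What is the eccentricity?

Collect terms: 32(x² + 2x) + 81(y² - 14y) = -1409
32(x + 1)² + 81(y - 7)² = -1409 + 32 + 3969 = 2592
Divide through by 2592 to get (x + 1)²/81 + (y - 7)²/32 = 1.
Ellipse, center (-1, 7), major axis horizontal; a² = 81, b² = 32.
c² = a² - b² = 49, so c = 7.
e = c/a = 7/9.

e = 7/9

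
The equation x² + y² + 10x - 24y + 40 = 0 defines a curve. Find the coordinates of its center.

(-5, 12)

Rearranging, (x² + 10x) + (y² - 24y) = -40.
Complete the square in x and y: (x + 5)² + (y - 12)² = -40 + 25 + 144 = 129
So (x + 5)² + (y - 12)² = 129.
Circle centered at (-5, 12) with r² = 129.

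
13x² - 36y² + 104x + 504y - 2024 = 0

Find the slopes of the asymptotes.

√13/6 and -√13/6

13(x² + 8x) -36(y² - 14y) = 2024
Completing the square gives 13(x + 4)² -36(y - 7)² = 2024 + 208 - 1764 = 468.
Dividing both sides by 468: (x + 4)²/36 - (y - 7)²/13 = 1
Hyperbola, center (-4, 7), transverse axis horizontal; a² = 36, b² = 13.
For a horizontal hyperbola the asymptotes have slope ±b/a.
Here that is ±√13/6.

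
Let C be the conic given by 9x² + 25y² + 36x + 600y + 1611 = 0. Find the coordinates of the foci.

(-14, -12) and (10, -12)

Collect terms: 9(x² + 4x) + 25(y² + 24y) = -1611
9(x + 2)² + 25(y + 12)² = -1611 + 36 + 3600 = 2025
Divide by 2025: (x + 2)²/225 + (y + 12)²/81 = 1
Ellipse, center (-2, -12), major axis horizontal; a² = 225, b² = 81.
c² = a² - b² = 225 - 81 = 144, so c = 12.
Foci lie on the horizontal axis through the center: (h ± c, k).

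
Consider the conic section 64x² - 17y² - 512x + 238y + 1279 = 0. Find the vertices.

Group: 64(x² - 8x) -17(y² - 14y) = -1279
Complete the square: 64(x - 4)² -17(y - 7)² = -1279 + 1024 - 833 = -1088
Divide by -1088: (y - 7)²/64 - (x - 4)²/17 = 1
Hyperbola, center (4, 7), transverse axis vertical; a² = 64, b² = 17.
a = 8. Vertices at (h, k ± a).

(4, -1) and (4, 15)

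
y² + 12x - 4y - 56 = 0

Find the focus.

(2, 2)

Only y is squared. Complete the square in y: (y - 2)² = -12(x - 5).
Vertex (5, 2); 4p = -12 so p = -3. Opens left.
Focus is p units from the vertex along the axis: (h + p, k).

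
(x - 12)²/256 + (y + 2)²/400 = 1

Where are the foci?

(12, -14) and (12, 10)

Center (12, -2). The larger denominator 400 sits under the y-term, so the major axis is vertical; a² = 400, b² = 256.
c² = a² - b² = 400 - 256 = 144, so c = 12.
Foci lie on the vertical axis through the center: (h, k ± c).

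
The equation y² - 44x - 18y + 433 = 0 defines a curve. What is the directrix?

x = -3

Only y is squared. Complete the square in y: (y - 9)² = 44(x - 8).
Vertex (8, 9); 4p = 44 so p = 11. Opens right.
Directrix is the vertical line x = h − p = 8 − (11) = -3.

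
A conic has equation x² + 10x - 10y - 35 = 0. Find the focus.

Only x is squared. Complete the square in x: (x + 5)² = 10(y + 6).
Vertex (-5, -6); 4p = 10 so p = 5/2. Opens up.
Focus is p units from the vertex along the axis: (h, k + p).

(-5, -7/2)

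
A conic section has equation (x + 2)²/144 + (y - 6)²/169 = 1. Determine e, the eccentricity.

Center (-2, 6). The larger denominator 169 sits under the y-term, so the major axis is vertical; a² = 169, b² = 144.
c² = a² - b² = 25, so c = 5.
e = c/a = 5/13.

e = 5/13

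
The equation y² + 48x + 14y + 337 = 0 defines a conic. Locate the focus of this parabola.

(-18, -7)

Only y is squared. Complete the square in y: (y + 7)² = -48(x + 6).
Vertex (-6, -7); 4p = -48 so p = -12. Opens left.
Focus is p units from the vertex along the axis: (h + p, k).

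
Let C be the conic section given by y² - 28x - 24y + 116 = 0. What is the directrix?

Only y is squared. Complete the square in y: (y - 12)² = 28(x + 1).
Vertex (-1, 12); 4p = 28 so p = 7. Opens right.
Directrix is the vertical line x = h − p = -1 − (7) = -8.

x = -8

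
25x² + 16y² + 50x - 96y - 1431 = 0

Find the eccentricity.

Group the x- and y-terms: 25(x² + 2x) + 16(y² - 6y) = 1431
Completing the square gives 25(x + 1)² + 16(y - 3)² = 1431 + 25 + 144 = 1600.
Divide through by 1600 to get (x + 1)²/64 + (y - 3)²/100 = 1.
Ellipse, center (-1, 3), major axis vertical; a² = 100, b² = 64.
c² = a² - b² = 36, so c = 6.
e = c/a = 6/10 = 3/5.

e = 3/5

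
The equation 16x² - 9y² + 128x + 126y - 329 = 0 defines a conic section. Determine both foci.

(-9, 7) and (1, 7)

Collect terms: 16(x² + 8x) -9(y² - 14y) = 329
16(x + 4)² -9(y - 7)² = 329 + 256 - 441 = 144
Divide through by 144 to get (x + 4)²/9 - (y - 7)²/16 = 1.
Hyperbola, center (-4, 7), transverse axis horizontal; a² = 9, b² = 16.
c² = a² + b² = 9 + 16 = 25, so c = 5.
Foci lie on the horizontal axis through the center: (h ± c, k).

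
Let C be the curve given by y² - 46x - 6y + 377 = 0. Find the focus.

Only y is squared. Complete the square in y: (y - 3)² = 46(x - 8).
Vertex (8, 3); 4p = 46 so p = 23/2. Opens right.
Focus is p units from the vertex along the axis: (h + p, k).

(39/2, 3)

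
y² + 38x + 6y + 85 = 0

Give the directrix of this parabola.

Only y is squared. Complete the square in y: (y + 3)² = -38(x + 2).
Vertex (-2, -3); 4p = -38 so p = -19/2. Opens left.
Directrix is the vertical line x = h − p = -2 − (-19/2) = 15/2.

x = 15/2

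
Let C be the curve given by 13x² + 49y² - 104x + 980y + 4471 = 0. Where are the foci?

(-2, -10) and (10, -10)

Group: 13(x² - 8x) + 49(y² + 20y) = -4471
Complete the square in x and y: 13(x - 4)² + 49(y + 10)² = -4471 + 208 + 4900 = 637
Divide through by 637 to get (x - 4)²/49 + (y + 10)²/13 = 1.
Ellipse, center (4, -10), major axis horizontal; a² = 49, b² = 13.
c² = a² - b² = 49 - 13 = 36, so c = 6.
Foci lie on the horizontal axis through the center: (h ± c, k).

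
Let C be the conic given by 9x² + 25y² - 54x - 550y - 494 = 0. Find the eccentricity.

Rearranging, 9(x² - 6x) + 25(y² - 22y) = 494.
9(x - 3)² + 25(y - 11)² = 494 + 81 + 3025 = 3600
Divide through by 3600 to get (x - 3)²/400 + (y - 11)²/144 = 1.
Ellipse, center (3, 11), major axis horizontal; a² = 400, b² = 144.
c² = a² - b² = 256, so c = 16.
e = c/a = 16/20 = 4/5.

e = 4/5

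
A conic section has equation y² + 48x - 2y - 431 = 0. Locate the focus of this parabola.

(-3, 1)

Only y is squared. Complete the square in y: (y - 1)² = -48(x - 9).
Vertex (9, 1); 4p = -48 so p = -12. Opens left.
Focus is p units from the vertex along the axis: (h + p, k).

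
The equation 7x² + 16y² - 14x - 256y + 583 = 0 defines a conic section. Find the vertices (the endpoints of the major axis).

(-7, 8) and (9, 8)

Group the x- and y-terms: 7(x² - 2x) + 16(y² - 16y) = -583
Completing the square gives 7(x - 1)² + 16(y - 8)² = -583 + 7 + 1024 = 448.
Divide by 448: (x - 1)²/64 + (y - 8)²/28 = 1
Ellipse, center (1, 8), major axis horizontal; a² = 64, b² = 28.
a = 8. Vertices at (h ± a, k).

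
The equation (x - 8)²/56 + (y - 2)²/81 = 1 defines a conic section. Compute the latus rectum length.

112/9

Center (8, 2). The larger denominator 81 sits under the y-term, so the major axis is vertical; a² = 81, b² = 56.
Latus rectum length = 2b²/a = 2·56/9 = 112/9.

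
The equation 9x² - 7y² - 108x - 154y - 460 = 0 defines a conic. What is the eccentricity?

Rearranging, 9(x² - 12x) -7(y² + 22y) = 460.
Complete the square: 9(x - 6)² -7(y + 11)² = 460 + 324 - 847 = -63
Divide through by -63 to get (y + 11)²/9 - (x - 6)²/7 = 1.
Hyperbola, center (6, -11), transverse axis vertical; a² = 9, b² = 7.
c² = a² + b² = 16, so c = 4.
e = c/a = 4/3.

e = 4/3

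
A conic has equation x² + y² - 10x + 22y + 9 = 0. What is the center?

(5, -11)

(x² - 10x) + (y² + 22y) = -9
Complete the square: (x - 5)² + (y + 11)² = -9 + 25 + 121 = 137
So (x - 5)² + (y + 11)² = 137.
Circle centered at (5, -11) with r² = 137.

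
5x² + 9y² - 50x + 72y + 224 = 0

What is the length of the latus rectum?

Collect terms: 5(x² - 10x) + 9(y² + 8y) = -224
Completing the square gives 5(x - 5)² + 9(y + 4)² = -224 + 125 + 144 = 45.
Dividing both sides by 45: (x - 5)²/9 + (y + 4)²/5 = 1
Ellipse, center (5, -4), major axis horizontal; a² = 9, b² = 5.
Latus rectum length = 2b²/a = 2·5/3 = 10/3.

10/3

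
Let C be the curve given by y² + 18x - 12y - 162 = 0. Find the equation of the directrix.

Only y is squared. Complete the square in y: (y - 6)² = -18(x - 11).
Vertex (11, 6); 4p = -18 so p = -9/2. Opens left.
Directrix is the vertical line x = h − p = 11 − (-9/2) = 31/2.

x = 31/2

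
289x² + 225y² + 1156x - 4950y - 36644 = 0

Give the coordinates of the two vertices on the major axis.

(-2, -6) and (-2, 28)

Collect terms: 289(x² + 4x) + 225(y² - 22y) = 36644
Complete the square in x and y: 289(x + 2)² + 225(y - 11)² = 36644 + 1156 + 27225 = 65025
Divide through by 65025 to get (x + 2)²/225 + (y - 11)²/289 = 1.
Ellipse, center (-2, 11), major axis vertical; a² = 289, b² = 225.
a = 17. Vertices at (h, k ± a).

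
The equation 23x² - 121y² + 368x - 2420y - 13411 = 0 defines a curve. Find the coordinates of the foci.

Group: 23(x² + 16x) -121(y² + 20y) = 13411
Completing the square gives 23(x + 8)² -121(y + 10)² = 13411 + 1472 - 12100 = 2783.
Dividing both sides by 2783: (x + 8)²/121 - (y + 10)²/23 = 1
Hyperbola, center (-8, -10), transverse axis horizontal; a² = 121, b² = 23.
c² = a² + b² = 121 + 23 = 144, so c = 12.
Foci lie on the horizontal axis through the center: (h ± c, k).

(-20, -10) and (4, -10)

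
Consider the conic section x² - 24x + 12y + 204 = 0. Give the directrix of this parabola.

Only x is squared. Complete the square in x: (x - 12)² = -12(y + 5).
Vertex (12, -5); 4p = -12 so p = -3. Opens down.
Directrix is the horizontal line y = k − p = -5 − (-3) = -2.

y = -2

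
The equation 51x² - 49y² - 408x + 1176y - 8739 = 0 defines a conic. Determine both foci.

Group: 51(x² - 8x) -49(y² - 24y) = 8739
Completing the square gives 51(x - 4)² -49(y - 12)² = 8739 + 816 - 7056 = 2499.
Divide by 2499: (x - 4)²/49 - (y - 12)²/51 = 1
Hyperbola, center (4, 12), transverse axis horizontal; a² = 49, b² = 51.
c² = a² + b² = 49 + 51 = 100, so c = 10.
Foci lie on the horizontal axis through the center: (h ± c, k).

(-6, 12) and (14, 12)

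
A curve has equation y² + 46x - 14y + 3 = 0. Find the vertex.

Only y is squared. Complete the square in y: (y - 7)² = -46(x - 1).
Vertex (1, 7); 4p = -46 so p = -23/2. Opens left.

(1, 7)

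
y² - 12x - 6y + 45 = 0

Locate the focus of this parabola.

Only y is squared. Complete the square in y: (y - 3)² = 12(x - 3).
Vertex (3, 3); 4p = 12 so p = 3. Opens right.
Focus is p units from the vertex along the axis: (h + p, k).

(6, 3)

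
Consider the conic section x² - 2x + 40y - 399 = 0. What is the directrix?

y = 20

Only x is squared. Complete the square in x: (x - 1)² = -40(y - 10).
Vertex (1, 10); 4p = -40 so p = -10. Opens down.
Directrix is the horizontal line y = k − p = 10 − (-10) = 20.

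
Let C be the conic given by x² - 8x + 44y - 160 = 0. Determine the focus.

Only x is squared. Complete the square in x: (x - 4)² = -44(y - 4).
Vertex (4, 4); 4p = -44 so p = -11. Opens down.
Focus is p units from the vertex along the axis: (h, k + p).

(4, -7)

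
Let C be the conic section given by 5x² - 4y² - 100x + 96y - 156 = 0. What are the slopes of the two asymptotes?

Group: 5(x² - 20x) -4(y² - 24y) = 156
Complete the square in x and y: 5(x - 10)² -4(y - 12)² = 156 + 500 - 576 = 80
Divide through by 80 to get (x - 10)²/16 - (y - 12)²/20 = 1.
Hyperbola, center (10, 12), transverse axis horizontal; a² = 16, b² = 20.
For a horizontal hyperbola the asymptotes have slope ±b/a.
Here that is ±2√5/4 = ±√5/2.

√5/2 and -√5/2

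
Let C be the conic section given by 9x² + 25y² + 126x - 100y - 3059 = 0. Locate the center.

Collect terms: 9(x² + 14x) + 25(y² - 4y) = 3059
Completing the square gives 9(x + 7)² + 25(y - 2)² = 3059 + 441 + 100 = 3600.
Divide through by 3600 to get (x + 7)²/400 + (y - 2)²/144 = 1.
Ellipse with center (-7, 2).

(-7, 2)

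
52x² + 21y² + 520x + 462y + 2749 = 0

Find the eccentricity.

e = √403/26

52(x² + 10x) + 21(y² + 22y) = -2749
52(x + 5)² + 21(y + 11)² = -2749 + 1300 + 2541 = 1092
Dividing both sides by 1092: (x + 5)²/21 + (y + 11)²/52 = 1
Ellipse, center (-5, -11), major axis vertical; a² = 52, b² = 21.
c² = a² - b² = 31, so c = √31.
e = c/a = √31/2√13 = √403/26.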